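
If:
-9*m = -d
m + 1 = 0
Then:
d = -9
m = -1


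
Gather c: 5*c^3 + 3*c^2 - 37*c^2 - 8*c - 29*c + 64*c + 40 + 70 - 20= 5*c^3 - 34*c^2 + 27*c + 90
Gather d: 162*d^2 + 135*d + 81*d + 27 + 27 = 162*d^2 + 216*d + 54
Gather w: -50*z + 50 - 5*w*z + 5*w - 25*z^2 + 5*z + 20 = w*(5 - 5*z) - 25*z^2 - 45*z + 70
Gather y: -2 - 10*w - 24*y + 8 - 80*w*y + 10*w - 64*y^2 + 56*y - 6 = -64*y^2 + y*(32 - 80*w)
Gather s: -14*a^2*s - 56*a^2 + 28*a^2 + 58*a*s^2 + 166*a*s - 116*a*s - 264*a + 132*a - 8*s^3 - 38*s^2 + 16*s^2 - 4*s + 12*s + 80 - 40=-28*a^2 - 132*a - 8*s^3 + s^2*(58*a - 22) + s*(-14*a^2 + 50*a + 8) + 40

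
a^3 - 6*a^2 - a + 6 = (a - 6)*(a - 1)*(a + 1)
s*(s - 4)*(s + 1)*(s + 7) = s^4 + 4*s^3 - 25*s^2 - 28*s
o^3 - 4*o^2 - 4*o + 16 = (o - 4)*(o - 2)*(o + 2)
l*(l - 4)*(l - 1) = l^3 - 5*l^2 + 4*l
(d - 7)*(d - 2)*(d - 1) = d^3 - 10*d^2 + 23*d - 14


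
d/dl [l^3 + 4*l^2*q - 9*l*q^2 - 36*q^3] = 3*l^2 + 8*l*q - 9*q^2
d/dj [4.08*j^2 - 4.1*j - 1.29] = 8.16*j - 4.1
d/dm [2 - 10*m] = -10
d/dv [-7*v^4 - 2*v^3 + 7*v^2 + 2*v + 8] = -28*v^3 - 6*v^2 + 14*v + 2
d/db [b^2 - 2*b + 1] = 2*b - 2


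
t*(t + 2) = t^2 + 2*t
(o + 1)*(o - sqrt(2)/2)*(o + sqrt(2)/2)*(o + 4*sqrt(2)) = o^4 + o^3 + 4*sqrt(2)*o^3 - o^2/2 + 4*sqrt(2)*o^2 - 2*sqrt(2)*o - o/2 - 2*sqrt(2)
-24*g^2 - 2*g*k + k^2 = (-6*g + k)*(4*g + k)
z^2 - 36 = (z - 6)*(z + 6)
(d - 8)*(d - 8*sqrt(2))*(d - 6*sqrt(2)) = d^3 - 14*sqrt(2)*d^2 - 8*d^2 + 96*d + 112*sqrt(2)*d - 768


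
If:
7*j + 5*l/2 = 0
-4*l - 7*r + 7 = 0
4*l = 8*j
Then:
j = 0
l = 0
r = 1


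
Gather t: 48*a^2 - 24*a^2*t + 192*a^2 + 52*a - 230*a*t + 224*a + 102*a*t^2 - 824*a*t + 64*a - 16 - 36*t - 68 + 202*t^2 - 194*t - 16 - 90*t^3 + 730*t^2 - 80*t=240*a^2 + 340*a - 90*t^3 + t^2*(102*a + 932) + t*(-24*a^2 - 1054*a - 310) - 100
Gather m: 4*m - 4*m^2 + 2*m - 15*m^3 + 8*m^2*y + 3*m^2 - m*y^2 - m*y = -15*m^3 + m^2*(8*y - 1) + m*(-y^2 - y + 6)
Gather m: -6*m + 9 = 9 - 6*m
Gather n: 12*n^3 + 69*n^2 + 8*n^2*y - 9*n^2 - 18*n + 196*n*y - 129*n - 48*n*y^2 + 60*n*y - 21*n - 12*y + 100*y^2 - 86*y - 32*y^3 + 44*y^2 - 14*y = 12*n^3 + n^2*(8*y + 60) + n*(-48*y^2 + 256*y - 168) - 32*y^3 + 144*y^2 - 112*y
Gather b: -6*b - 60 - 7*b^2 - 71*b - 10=-7*b^2 - 77*b - 70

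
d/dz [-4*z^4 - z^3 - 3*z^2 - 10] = z*(-16*z^2 - 3*z - 6)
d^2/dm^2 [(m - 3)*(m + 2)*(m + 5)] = 6*m + 8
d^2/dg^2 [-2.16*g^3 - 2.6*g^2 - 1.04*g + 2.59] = -12.96*g - 5.2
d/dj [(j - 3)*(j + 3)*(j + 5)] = 3*j^2 + 10*j - 9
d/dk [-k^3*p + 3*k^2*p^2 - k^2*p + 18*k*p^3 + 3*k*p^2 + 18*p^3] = p*(-3*k^2 + 6*k*p - 2*k + 18*p^2 + 3*p)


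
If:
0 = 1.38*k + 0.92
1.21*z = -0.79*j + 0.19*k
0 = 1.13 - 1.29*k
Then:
No Solution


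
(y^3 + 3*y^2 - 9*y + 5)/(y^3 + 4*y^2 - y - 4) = (y^2 + 4*y - 5)/(y^2 + 5*y + 4)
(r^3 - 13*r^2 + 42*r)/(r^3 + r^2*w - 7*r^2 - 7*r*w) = (r - 6)/(r + w)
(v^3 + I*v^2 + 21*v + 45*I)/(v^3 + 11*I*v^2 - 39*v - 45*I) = (v - 5*I)/(v + 5*I)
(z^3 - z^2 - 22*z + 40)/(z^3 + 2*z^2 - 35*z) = (z^3 - z^2 - 22*z + 40)/(z*(z^2 + 2*z - 35))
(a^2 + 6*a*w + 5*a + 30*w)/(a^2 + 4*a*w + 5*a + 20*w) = (a + 6*w)/(a + 4*w)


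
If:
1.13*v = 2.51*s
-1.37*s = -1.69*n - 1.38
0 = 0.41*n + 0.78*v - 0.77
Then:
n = -0.38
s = 0.54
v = 1.19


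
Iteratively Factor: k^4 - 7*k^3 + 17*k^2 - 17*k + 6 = (k - 1)*(k^3 - 6*k^2 + 11*k - 6) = (k - 3)*(k - 1)*(k^2 - 3*k + 2) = (k - 3)*(k - 1)^2*(k - 2)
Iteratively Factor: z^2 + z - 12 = (z + 4)*(z - 3)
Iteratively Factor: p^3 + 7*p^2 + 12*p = (p)*(p^2 + 7*p + 12) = p*(p + 4)*(p + 3)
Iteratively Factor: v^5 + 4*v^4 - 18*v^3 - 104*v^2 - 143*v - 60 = (v + 1)*(v^4 + 3*v^3 - 21*v^2 - 83*v - 60) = (v - 5)*(v + 1)*(v^3 + 8*v^2 + 19*v + 12) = (v - 5)*(v + 1)*(v + 3)*(v^2 + 5*v + 4) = (v - 5)*(v + 1)*(v + 3)*(v + 4)*(v + 1)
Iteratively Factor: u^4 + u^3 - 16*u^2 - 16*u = (u - 4)*(u^3 + 5*u^2 + 4*u) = (u - 4)*(u + 1)*(u^2 + 4*u) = (u - 4)*(u + 1)*(u + 4)*(u)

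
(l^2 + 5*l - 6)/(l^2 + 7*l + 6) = (l - 1)/(l + 1)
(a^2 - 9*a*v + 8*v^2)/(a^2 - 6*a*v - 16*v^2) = (a - v)/(a + 2*v)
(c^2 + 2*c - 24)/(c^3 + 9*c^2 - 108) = (c - 4)/(c^2 + 3*c - 18)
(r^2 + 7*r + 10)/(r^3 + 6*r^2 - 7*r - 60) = (r + 2)/(r^2 + r - 12)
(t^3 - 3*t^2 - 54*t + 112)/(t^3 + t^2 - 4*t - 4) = (t^2 - t - 56)/(t^2 + 3*t + 2)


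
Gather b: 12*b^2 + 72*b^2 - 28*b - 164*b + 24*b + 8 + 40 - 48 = 84*b^2 - 168*b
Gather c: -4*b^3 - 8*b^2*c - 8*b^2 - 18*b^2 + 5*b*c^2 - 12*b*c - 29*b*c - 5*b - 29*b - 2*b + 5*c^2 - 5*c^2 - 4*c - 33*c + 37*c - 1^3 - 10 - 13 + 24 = -4*b^3 - 26*b^2 + 5*b*c^2 - 36*b + c*(-8*b^2 - 41*b)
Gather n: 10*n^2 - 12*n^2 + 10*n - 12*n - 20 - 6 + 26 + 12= -2*n^2 - 2*n + 12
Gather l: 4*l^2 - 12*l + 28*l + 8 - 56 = 4*l^2 + 16*l - 48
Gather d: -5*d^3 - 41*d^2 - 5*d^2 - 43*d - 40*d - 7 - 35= -5*d^3 - 46*d^2 - 83*d - 42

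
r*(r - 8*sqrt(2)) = r^2 - 8*sqrt(2)*r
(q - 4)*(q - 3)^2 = q^3 - 10*q^2 + 33*q - 36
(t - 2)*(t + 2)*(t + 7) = t^3 + 7*t^2 - 4*t - 28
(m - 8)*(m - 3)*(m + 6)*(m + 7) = m^4 + 2*m^3 - 77*m^2 - 150*m + 1008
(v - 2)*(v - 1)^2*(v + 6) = v^4 + 2*v^3 - 19*v^2 + 28*v - 12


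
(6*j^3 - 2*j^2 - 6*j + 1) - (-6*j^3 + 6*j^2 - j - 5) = 12*j^3 - 8*j^2 - 5*j + 6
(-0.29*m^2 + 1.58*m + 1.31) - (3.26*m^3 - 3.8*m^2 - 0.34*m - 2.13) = -3.26*m^3 + 3.51*m^2 + 1.92*m + 3.44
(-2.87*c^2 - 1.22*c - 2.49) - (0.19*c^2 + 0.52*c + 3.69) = -3.06*c^2 - 1.74*c - 6.18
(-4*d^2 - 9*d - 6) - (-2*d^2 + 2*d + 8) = -2*d^2 - 11*d - 14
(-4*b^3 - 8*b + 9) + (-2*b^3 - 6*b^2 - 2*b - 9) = -6*b^3 - 6*b^2 - 10*b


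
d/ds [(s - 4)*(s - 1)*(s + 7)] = 3*s^2 + 4*s - 31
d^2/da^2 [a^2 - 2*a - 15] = 2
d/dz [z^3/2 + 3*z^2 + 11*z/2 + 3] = 3*z^2/2 + 6*z + 11/2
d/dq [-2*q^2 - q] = -4*q - 1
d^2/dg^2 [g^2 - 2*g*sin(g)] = 2*g*sin(g) - 4*cos(g) + 2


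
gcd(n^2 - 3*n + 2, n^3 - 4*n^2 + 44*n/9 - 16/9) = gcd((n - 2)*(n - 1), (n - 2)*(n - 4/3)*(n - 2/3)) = n - 2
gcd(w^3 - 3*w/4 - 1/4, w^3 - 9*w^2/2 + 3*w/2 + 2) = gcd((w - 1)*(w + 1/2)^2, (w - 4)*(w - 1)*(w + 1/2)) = w^2 - w/2 - 1/2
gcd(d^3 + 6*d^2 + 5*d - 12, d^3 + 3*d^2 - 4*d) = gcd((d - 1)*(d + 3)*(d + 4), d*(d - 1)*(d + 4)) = d^2 + 3*d - 4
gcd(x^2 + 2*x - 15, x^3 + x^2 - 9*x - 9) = x - 3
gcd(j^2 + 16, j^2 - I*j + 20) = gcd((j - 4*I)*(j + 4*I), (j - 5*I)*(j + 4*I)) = j + 4*I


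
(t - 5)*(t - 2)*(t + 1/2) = t^3 - 13*t^2/2 + 13*t/2 + 5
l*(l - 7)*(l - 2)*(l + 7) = l^4 - 2*l^3 - 49*l^2 + 98*l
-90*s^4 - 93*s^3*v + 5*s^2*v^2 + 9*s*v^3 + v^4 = (-3*s + v)*(s + v)*(5*s + v)*(6*s + v)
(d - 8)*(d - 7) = d^2 - 15*d + 56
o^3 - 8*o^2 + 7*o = o*(o - 7)*(o - 1)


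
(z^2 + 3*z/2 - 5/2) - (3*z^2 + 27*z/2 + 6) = -2*z^2 - 12*z - 17/2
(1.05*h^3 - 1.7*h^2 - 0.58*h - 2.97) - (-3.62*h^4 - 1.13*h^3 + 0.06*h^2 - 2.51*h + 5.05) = 3.62*h^4 + 2.18*h^3 - 1.76*h^2 + 1.93*h - 8.02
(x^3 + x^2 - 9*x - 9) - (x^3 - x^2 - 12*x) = 2*x^2 + 3*x - 9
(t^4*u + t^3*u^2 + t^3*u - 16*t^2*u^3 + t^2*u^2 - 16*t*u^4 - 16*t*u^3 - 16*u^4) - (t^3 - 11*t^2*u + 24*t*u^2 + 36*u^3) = t^4*u + t^3*u^2 + t^3*u - t^3 - 16*t^2*u^3 + t^2*u^2 + 11*t^2*u - 16*t*u^4 - 16*t*u^3 - 24*t*u^2 - 16*u^4 - 36*u^3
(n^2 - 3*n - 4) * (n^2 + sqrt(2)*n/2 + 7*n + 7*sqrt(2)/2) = n^4 + sqrt(2)*n^3/2 + 4*n^3 - 25*n^2 + 2*sqrt(2)*n^2 - 28*n - 25*sqrt(2)*n/2 - 14*sqrt(2)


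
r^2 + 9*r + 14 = (r + 2)*(r + 7)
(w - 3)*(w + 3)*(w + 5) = w^3 + 5*w^2 - 9*w - 45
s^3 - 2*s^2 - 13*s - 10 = (s - 5)*(s + 1)*(s + 2)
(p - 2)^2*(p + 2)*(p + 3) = p^4 + p^3 - 10*p^2 - 4*p + 24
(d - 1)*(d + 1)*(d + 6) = d^3 + 6*d^2 - d - 6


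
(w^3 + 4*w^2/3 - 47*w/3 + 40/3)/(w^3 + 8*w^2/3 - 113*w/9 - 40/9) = 3*(w - 1)/(3*w + 1)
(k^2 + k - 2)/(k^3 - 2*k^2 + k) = (k + 2)/(k*(k - 1))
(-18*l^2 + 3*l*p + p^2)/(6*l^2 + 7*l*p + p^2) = (-3*l + p)/(l + p)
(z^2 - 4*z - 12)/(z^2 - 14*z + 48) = (z + 2)/(z - 8)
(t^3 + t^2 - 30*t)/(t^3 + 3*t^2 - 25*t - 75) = t*(t + 6)/(t^2 + 8*t + 15)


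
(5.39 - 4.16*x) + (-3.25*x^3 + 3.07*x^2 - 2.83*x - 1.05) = -3.25*x^3 + 3.07*x^2 - 6.99*x + 4.34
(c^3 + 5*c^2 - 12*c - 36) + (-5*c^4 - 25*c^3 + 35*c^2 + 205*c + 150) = -5*c^4 - 24*c^3 + 40*c^2 + 193*c + 114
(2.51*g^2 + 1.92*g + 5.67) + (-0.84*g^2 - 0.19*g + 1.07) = 1.67*g^2 + 1.73*g + 6.74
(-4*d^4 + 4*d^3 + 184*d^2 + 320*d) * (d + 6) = -4*d^5 - 20*d^4 + 208*d^3 + 1424*d^2 + 1920*d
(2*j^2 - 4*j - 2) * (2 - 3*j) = -6*j^3 + 16*j^2 - 2*j - 4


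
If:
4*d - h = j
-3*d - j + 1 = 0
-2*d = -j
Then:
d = 1/5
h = 2/5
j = 2/5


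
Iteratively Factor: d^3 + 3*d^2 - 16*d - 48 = (d - 4)*(d^2 + 7*d + 12) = (d - 4)*(d + 4)*(d + 3)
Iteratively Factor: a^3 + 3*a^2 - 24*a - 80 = (a + 4)*(a^2 - a - 20) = (a + 4)^2*(a - 5)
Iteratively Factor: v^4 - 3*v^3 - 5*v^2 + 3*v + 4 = (v - 4)*(v^3 + v^2 - v - 1) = (v - 4)*(v - 1)*(v^2 + 2*v + 1) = (v - 4)*(v - 1)*(v + 1)*(v + 1)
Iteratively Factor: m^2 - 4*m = (m - 4)*(m)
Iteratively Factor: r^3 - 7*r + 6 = (r - 1)*(r^2 + r - 6) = (r - 1)*(r + 3)*(r - 2)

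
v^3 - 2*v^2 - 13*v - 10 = (v - 5)*(v + 1)*(v + 2)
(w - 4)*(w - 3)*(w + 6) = w^3 - w^2 - 30*w + 72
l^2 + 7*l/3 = l*(l + 7/3)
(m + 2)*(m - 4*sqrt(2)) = m^2 - 4*sqrt(2)*m + 2*m - 8*sqrt(2)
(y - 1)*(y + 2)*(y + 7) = y^3 + 8*y^2 + 5*y - 14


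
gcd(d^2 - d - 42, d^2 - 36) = d + 6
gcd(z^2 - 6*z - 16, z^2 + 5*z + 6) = z + 2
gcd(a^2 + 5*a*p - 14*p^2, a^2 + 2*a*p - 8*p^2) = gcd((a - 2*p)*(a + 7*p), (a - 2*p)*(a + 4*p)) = -a + 2*p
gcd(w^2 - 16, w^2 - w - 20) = w + 4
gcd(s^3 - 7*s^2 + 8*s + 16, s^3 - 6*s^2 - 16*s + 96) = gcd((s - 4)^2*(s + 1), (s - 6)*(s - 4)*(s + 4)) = s - 4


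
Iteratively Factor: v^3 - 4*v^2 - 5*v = (v + 1)*(v^2 - 5*v) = (v - 5)*(v + 1)*(v)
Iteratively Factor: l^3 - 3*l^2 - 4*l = (l - 4)*(l^2 + l) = (l - 4)*(l + 1)*(l)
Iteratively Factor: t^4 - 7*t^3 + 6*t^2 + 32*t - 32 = (t - 4)*(t^3 - 3*t^2 - 6*t + 8) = (t - 4)^2*(t^2 + t - 2) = (t - 4)^2*(t + 2)*(t - 1)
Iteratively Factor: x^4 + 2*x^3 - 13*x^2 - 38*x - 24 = (x + 1)*(x^3 + x^2 - 14*x - 24) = (x + 1)*(x + 2)*(x^2 - x - 12) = (x + 1)*(x + 2)*(x + 3)*(x - 4)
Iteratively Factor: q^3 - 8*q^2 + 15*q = (q - 5)*(q^2 - 3*q) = q*(q - 5)*(q - 3)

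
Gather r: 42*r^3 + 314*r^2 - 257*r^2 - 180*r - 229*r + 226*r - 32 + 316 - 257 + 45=42*r^3 + 57*r^2 - 183*r + 72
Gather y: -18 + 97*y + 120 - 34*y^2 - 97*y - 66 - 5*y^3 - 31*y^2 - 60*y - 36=-5*y^3 - 65*y^2 - 60*y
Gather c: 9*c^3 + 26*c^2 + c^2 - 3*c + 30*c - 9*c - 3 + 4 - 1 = 9*c^3 + 27*c^2 + 18*c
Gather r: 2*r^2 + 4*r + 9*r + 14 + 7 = 2*r^2 + 13*r + 21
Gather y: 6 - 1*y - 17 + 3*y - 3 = 2*y - 14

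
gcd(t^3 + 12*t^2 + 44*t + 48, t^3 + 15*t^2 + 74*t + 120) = t^2 + 10*t + 24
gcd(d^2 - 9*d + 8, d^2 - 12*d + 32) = d - 8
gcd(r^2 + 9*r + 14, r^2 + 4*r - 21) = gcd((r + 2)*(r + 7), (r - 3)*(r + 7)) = r + 7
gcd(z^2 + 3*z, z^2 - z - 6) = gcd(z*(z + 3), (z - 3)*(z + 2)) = 1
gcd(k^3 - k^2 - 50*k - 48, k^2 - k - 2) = k + 1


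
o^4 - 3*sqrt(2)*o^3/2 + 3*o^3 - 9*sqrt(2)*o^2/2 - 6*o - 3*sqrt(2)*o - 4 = (o + 1)*(o + 2)*(o - 2*sqrt(2))*(o + sqrt(2)/2)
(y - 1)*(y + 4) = y^2 + 3*y - 4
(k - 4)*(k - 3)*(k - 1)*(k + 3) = k^4 - 5*k^3 - 5*k^2 + 45*k - 36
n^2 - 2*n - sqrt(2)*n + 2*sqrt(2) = (n - 2)*(n - sqrt(2))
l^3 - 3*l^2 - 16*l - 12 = (l - 6)*(l + 1)*(l + 2)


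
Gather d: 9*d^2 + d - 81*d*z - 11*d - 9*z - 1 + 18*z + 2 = 9*d^2 + d*(-81*z - 10) + 9*z + 1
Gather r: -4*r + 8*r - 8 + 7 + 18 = 4*r + 17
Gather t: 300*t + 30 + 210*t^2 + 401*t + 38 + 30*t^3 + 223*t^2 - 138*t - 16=30*t^3 + 433*t^2 + 563*t + 52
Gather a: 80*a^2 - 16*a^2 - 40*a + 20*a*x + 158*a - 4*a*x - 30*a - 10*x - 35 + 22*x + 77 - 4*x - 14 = 64*a^2 + a*(16*x + 88) + 8*x + 28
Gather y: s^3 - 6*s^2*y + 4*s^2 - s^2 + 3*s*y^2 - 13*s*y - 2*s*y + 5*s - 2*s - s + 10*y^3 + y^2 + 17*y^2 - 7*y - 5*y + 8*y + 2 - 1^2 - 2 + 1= s^3 + 3*s^2 + 2*s + 10*y^3 + y^2*(3*s + 18) + y*(-6*s^2 - 15*s - 4)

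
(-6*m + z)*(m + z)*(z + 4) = -6*m^2*z - 24*m^2 - 5*m*z^2 - 20*m*z + z^3 + 4*z^2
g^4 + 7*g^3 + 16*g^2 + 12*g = g*(g + 2)^2*(g + 3)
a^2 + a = a*(a + 1)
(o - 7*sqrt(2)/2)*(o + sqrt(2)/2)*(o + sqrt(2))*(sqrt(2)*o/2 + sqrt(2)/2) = sqrt(2)*o^4/2 - 2*o^3 + sqrt(2)*o^3/2 - 19*sqrt(2)*o^2/4 - 2*o^2 - 19*sqrt(2)*o/4 - 7*o/2 - 7/2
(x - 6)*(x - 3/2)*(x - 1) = x^3 - 17*x^2/2 + 33*x/2 - 9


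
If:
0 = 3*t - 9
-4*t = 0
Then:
No Solution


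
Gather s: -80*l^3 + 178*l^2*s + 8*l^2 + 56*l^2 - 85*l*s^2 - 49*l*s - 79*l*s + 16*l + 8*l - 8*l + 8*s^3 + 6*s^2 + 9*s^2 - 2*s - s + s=-80*l^3 + 64*l^2 + 16*l + 8*s^3 + s^2*(15 - 85*l) + s*(178*l^2 - 128*l - 2)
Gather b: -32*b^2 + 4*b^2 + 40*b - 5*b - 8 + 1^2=-28*b^2 + 35*b - 7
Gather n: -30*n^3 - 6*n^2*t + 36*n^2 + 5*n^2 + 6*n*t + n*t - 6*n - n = -30*n^3 + n^2*(41 - 6*t) + n*(7*t - 7)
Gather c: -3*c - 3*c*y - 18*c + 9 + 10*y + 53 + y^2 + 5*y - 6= c*(-3*y - 21) + y^2 + 15*y + 56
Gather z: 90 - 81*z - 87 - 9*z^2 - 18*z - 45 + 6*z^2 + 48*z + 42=-3*z^2 - 51*z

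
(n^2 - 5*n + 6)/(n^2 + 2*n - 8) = (n - 3)/(n + 4)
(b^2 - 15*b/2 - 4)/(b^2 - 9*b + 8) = (b + 1/2)/(b - 1)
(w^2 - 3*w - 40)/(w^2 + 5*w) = (w - 8)/w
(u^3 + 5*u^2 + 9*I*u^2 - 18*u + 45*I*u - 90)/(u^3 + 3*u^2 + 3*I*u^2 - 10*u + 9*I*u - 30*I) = (u + 6*I)/(u - 2)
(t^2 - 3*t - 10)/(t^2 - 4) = (t - 5)/(t - 2)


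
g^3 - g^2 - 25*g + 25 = (g - 5)*(g - 1)*(g + 5)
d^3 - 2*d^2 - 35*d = d*(d - 7)*(d + 5)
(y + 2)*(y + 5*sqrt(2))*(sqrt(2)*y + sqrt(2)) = sqrt(2)*y^3 + 3*sqrt(2)*y^2 + 10*y^2 + 2*sqrt(2)*y + 30*y + 20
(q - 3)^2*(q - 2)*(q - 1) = q^4 - 9*q^3 + 29*q^2 - 39*q + 18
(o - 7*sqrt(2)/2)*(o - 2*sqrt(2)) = o^2 - 11*sqrt(2)*o/2 + 14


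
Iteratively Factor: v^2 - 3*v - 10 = (v + 2)*(v - 5)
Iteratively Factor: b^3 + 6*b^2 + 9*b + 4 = (b + 1)*(b^2 + 5*b + 4) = (b + 1)*(b + 4)*(b + 1)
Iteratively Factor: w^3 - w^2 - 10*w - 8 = (w + 1)*(w^2 - 2*w - 8) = (w + 1)*(w + 2)*(w - 4)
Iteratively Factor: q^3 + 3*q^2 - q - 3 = (q + 3)*(q^2 - 1) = (q + 1)*(q + 3)*(q - 1)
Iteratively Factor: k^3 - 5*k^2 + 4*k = (k - 1)*(k^2 - 4*k) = k*(k - 1)*(k - 4)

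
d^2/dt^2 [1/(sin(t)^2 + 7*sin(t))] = (-4*sin(t) - 21 - 43/sin(t) + 42/sin(t)^2 + 98/sin(t)^3)/(sin(t) + 7)^3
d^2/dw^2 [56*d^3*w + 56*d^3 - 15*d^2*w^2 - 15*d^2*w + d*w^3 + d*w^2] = 2*d*(-15*d + 3*w + 1)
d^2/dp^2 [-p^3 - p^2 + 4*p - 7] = -6*p - 2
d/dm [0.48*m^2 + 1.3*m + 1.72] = 0.96*m + 1.3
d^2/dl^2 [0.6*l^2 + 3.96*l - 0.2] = 1.20000000000000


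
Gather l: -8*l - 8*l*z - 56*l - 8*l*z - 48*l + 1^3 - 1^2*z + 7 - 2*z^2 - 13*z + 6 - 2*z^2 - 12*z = l*(-16*z - 112) - 4*z^2 - 26*z + 14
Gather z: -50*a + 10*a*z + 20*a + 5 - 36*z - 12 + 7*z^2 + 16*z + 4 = -30*a + 7*z^2 + z*(10*a - 20) - 3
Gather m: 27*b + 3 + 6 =27*b + 9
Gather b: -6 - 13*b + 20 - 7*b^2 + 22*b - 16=-7*b^2 + 9*b - 2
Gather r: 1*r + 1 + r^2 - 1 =r^2 + r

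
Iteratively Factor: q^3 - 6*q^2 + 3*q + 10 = (q - 2)*(q^2 - 4*q - 5) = (q - 5)*(q - 2)*(q + 1)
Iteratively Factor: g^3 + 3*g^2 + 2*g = (g)*(g^2 + 3*g + 2) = g*(g + 1)*(g + 2)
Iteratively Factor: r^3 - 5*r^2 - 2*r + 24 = (r - 3)*(r^2 - 2*r - 8) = (r - 3)*(r + 2)*(r - 4)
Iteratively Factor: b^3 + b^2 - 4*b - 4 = (b - 2)*(b^2 + 3*b + 2) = (b - 2)*(b + 1)*(b + 2)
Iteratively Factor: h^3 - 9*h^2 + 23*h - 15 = (h - 3)*(h^2 - 6*h + 5) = (h - 5)*(h - 3)*(h - 1)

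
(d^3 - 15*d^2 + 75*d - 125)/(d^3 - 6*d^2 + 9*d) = (d^3 - 15*d^2 + 75*d - 125)/(d*(d^2 - 6*d + 9))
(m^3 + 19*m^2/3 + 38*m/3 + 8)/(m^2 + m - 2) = (m^2 + 13*m/3 + 4)/(m - 1)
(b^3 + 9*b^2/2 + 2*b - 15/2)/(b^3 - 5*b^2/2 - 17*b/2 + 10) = (b + 3)/(b - 4)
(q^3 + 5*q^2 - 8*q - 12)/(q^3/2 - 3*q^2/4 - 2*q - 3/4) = 4*(q^2 + 4*q - 12)/(2*q^2 - 5*q - 3)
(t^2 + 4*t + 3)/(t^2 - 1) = (t + 3)/(t - 1)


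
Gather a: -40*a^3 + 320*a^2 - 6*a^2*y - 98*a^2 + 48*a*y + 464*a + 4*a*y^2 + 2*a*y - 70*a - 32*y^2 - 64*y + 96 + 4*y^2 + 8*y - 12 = -40*a^3 + a^2*(222 - 6*y) + a*(4*y^2 + 50*y + 394) - 28*y^2 - 56*y + 84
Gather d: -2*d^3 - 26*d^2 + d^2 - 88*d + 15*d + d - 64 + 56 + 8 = -2*d^3 - 25*d^2 - 72*d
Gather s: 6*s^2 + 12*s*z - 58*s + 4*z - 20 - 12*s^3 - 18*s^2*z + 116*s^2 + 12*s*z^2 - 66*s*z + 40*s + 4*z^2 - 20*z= -12*s^3 + s^2*(122 - 18*z) + s*(12*z^2 - 54*z - 18) + 4*z^2 - 16*z - 20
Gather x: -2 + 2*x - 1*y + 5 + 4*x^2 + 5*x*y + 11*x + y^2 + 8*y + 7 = 4*x^2 + x*(5*y + 13) + y^2 + 7*y + 10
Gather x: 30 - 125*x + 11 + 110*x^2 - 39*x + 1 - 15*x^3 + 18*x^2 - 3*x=-15*x^3 + 128*x^2 - 167*x + 42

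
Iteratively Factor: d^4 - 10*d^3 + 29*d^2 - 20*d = (d)*(d^3 - 10*d^2 + 29*d - 20) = d*(d - 1)*(d^2 - 9*d + 20) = d*(d - 4)*(d - 1)*(d - 5)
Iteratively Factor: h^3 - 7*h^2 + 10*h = (h - 2)*(h^2 - 5*h) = h*(h - 2)*(h - 5)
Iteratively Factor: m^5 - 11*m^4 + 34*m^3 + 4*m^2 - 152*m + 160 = (m - 5)*(m^4 - 6*m^3 + 4*m^2 + 24*m - 32) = (m - 5)*(m + 2)*(m^3 - 8*m^2 + 20*m - 16) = (m - 5)*(m - 4)*(m + 2)*(m^2 - 4*m + 4) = (m - 5)*(m - 4)*(m - 2)*(m + 2)*(m - 2)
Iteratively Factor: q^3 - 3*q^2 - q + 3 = (q - 3)*(q^2 - 1) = (q - 3)*(q - 1)*(q + 1)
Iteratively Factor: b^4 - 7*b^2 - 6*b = (b + 2)*(b^3 - 2*b^2 - 3*b) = b*(b + 2)*(b^2 - 2*b - 3) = b*(b - 3)*(b + 2)*(b + 1)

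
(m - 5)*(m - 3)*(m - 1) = m^3 - 9*m^2 + 23*m - 15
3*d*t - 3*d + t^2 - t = (3*d + t)*(t - 1)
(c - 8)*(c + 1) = c^2 - 7*c - 8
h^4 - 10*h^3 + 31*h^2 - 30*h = h*(h - 5)*(h - 3)*(h - 2)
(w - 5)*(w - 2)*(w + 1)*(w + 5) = w^4 - w^3 - 27*w^2 + 25*w + 50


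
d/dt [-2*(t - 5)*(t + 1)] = 8 - 4*t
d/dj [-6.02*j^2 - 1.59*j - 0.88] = -12.04*j - 1.59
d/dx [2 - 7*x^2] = -14*x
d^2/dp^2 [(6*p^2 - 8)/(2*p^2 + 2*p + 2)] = 6*(-p^3 - 7*p^2 - 4*p + 1)/(p^6 + 3*p^5 + 6*p^4 + 7*p^3 + 6*p^2 + 3*p + 1)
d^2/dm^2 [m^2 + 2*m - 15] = 2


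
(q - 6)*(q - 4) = q^2 - 10*q + 24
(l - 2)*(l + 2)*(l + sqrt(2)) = l^3 + sqrt(2)*l^2 - 4*l - 4*sqrt(2)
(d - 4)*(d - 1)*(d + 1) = d^3 - 4*d^2 - d + 4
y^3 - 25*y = y*(y - 5)*(y + 5)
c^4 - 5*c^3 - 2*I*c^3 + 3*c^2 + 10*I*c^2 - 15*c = c*(c - 5)*(c - 3*I)*(c + I)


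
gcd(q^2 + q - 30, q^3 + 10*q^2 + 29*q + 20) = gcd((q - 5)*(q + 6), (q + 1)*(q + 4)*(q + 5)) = 1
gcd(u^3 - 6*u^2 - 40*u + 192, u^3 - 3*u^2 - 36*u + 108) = u + 6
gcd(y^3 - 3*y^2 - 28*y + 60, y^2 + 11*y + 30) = y + 5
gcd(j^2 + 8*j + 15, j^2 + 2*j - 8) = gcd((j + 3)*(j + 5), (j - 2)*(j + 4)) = 1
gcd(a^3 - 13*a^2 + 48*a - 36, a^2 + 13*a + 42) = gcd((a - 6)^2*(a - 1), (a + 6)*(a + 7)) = 1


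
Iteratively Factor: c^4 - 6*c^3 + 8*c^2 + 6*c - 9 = (c - 1)*(c^3 - 5*c^2 + 3*c + 9) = (c - 3)*(c - 1)*(c^2 - 2*c - 3) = (c - 3)^2*(c - 1)*(c + 1)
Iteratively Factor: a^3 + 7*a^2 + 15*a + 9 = (a + 3)*(a^2 + 4*a + 3) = (a + 1)*(a + 3)*(a + 3)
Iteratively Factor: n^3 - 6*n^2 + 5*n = (n)*(n^2 - 6*n + 5) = n*(n - 5)*(n - 1)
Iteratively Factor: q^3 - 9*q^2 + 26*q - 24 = (q - 2)*(q^2 - 7*q + 12) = (q - 4)*(q - 2)*(q - 3)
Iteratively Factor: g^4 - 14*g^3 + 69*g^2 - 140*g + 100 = (g - 2)*(g^3 - 12*g^2 + 45*g - 50) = (g - 5)*(g - 2)*(g^2 - 7*g + 10) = (g - 5)^2*(g - 2)*(g - 2)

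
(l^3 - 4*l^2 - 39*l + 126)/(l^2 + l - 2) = (l^3 - 4*l^2 - 39*l + 126)/(l^2 + l - 2)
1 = 1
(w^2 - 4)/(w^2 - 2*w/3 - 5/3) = 3*(4 - w^2)/(-3*w^2 + 2*w + 5)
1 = 1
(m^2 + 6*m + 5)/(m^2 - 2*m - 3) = (m + 5)/(m - 3)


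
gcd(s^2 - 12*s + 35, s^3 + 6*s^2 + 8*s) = 1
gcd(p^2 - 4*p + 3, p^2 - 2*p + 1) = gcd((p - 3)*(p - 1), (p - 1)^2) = p - 1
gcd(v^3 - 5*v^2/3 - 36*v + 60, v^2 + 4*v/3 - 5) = v - 5/3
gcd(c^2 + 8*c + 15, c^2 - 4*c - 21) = c + 3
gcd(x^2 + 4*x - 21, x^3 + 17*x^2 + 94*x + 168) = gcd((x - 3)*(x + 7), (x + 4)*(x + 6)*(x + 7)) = x + 7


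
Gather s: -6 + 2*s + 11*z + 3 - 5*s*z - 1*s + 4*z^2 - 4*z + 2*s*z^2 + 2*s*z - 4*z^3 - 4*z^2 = s*(2*z^2 - 3*z + 1) - 4*z^3 + 7*z - 3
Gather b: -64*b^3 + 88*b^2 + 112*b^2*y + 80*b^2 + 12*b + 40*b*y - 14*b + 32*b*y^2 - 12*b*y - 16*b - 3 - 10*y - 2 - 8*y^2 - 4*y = -64*b^3 + b^2*(112*y + 168) + b*(32*y^2 + 28*y - 18) - 8*y^2 - 14*y - 5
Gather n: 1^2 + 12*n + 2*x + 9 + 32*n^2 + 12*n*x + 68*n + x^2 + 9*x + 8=32*n^2 + n*(12*x + 80) + x^2 + 11*x + 18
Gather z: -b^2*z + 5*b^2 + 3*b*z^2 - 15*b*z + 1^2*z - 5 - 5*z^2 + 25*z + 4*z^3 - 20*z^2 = 5*b^2 + 4*z^3 + z^2*(3*b - 25) + z*(-b^2 - 15*b + 26) - 5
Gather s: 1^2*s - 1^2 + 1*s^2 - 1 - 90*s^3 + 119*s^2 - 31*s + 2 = -90*s^3 + 120*s^2 - 30*s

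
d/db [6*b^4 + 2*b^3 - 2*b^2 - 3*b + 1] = 24*b^3 + 6*b^2 - 4*b - 3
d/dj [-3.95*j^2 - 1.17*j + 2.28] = -7.9*j - 1.17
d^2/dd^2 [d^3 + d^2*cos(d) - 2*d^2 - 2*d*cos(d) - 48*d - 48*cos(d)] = -d^2*cos(d) - 4*d*sin(d) + 2*d*cos(d) + 6*d + 4*sin(d) + 50*cos(d) - 4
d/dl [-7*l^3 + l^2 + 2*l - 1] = -21*l^2 + 2*l + 2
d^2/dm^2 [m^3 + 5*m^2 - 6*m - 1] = 6*m + 10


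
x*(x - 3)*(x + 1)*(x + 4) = x^4 + 2*x^3 - 11*x^2 - 12*x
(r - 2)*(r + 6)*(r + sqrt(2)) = r^3 + sqrt(2)*r^2 + 4*r^2 - 12*r + 4*sqrt(2)*r - 12*sqrt(2)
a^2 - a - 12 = (a - 4)*(a + 3)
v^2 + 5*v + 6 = (v + 2)*(v + 3)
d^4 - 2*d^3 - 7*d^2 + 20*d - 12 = (d - 2)^2*(d - 1)*(d + 3)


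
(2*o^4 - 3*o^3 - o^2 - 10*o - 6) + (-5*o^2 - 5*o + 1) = 2*o^4 - 3*o^3 - 6*o^2 - 15*o - 5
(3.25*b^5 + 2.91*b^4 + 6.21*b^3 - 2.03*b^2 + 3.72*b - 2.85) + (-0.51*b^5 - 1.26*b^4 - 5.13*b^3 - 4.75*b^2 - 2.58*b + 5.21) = 2.74*b^5 + 1.65*b^4 + 1.08*b^3 - 6.78*b^2 + 1.14*b + 2.36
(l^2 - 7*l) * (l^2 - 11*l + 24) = l^4 - 18*l^3 + 101*l^2 - 168*l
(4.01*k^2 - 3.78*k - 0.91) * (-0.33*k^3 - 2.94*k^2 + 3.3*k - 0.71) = -1.3233*k^5 - 10.542*k^4 + 24.6465*k^3 - 12.6457*k^2 - 0.3192*k + 0.6461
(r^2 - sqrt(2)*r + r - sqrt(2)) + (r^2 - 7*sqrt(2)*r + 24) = 2*r^2 - 8*sqrt(2)*r + r - sqrt(2) + 24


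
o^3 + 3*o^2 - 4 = (o - 1)*(o + 2)^2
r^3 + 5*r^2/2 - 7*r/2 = r*(r - 1)*(r + 7/2)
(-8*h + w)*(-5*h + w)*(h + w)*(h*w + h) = 40*h^4*w + 40*h^4 + 27*h^3*w^2 + 27*h^3*w - 12*h^2*w^3 - 12*h^2*w^2 + h*w^4 + h*w^3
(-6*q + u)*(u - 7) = -6*q*u + 42*q + u^2 - 7*u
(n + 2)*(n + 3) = n^2 + 5*n + 6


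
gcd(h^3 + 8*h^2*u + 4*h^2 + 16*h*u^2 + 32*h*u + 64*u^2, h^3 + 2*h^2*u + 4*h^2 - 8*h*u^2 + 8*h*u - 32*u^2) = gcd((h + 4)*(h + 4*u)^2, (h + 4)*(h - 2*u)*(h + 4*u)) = h^2 + 4*h*u + 4*h + 16*u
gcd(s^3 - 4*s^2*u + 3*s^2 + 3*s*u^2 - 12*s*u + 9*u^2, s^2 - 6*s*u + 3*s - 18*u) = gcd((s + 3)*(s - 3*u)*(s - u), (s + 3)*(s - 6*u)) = s + 3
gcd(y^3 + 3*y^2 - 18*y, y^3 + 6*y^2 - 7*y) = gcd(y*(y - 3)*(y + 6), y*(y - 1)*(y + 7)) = y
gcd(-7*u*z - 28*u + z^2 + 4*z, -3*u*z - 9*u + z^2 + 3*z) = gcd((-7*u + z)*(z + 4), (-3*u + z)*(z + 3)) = 1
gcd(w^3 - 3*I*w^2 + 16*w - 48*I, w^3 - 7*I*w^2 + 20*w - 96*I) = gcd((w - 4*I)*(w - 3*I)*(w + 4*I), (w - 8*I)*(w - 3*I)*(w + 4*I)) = w^2 + I*w + 12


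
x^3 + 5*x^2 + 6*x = x*(x + 2)*(x + 3)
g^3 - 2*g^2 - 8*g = g*(g - 4)*(g + 2)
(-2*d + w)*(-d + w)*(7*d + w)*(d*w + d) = 14*d^4*w + 14*d^4 - 19*d^3*w^2 - 19*d^3*w + 4*d^2*w^3 + 4*d^2*w^2 + d*w^4 + d*w^3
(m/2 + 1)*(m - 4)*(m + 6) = m^3/2 + 2*m^2 - 10*m - 24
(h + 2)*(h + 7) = h^2 + 9*h + 14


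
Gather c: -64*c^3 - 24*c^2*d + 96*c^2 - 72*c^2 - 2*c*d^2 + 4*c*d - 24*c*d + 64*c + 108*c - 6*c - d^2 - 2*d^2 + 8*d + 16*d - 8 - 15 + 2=-64*c^3 + c^2*(24 - 24*d) + c*(-2*d^2 - 20*d + 166) - 3*d^2 + 24*d - 21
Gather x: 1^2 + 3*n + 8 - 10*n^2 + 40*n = -10*n^2 + 43*n + 9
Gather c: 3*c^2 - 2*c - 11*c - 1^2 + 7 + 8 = 3*c^2 - 13*c + 14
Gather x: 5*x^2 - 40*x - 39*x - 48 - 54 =5*x^2 - 79*x - 102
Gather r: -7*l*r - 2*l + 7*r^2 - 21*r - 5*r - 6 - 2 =-2*l + 7*r^2 + r*(-7*l - 26) - 8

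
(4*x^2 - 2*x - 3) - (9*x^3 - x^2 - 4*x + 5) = -9*x^3 + 5*x^2 + 2*x - 8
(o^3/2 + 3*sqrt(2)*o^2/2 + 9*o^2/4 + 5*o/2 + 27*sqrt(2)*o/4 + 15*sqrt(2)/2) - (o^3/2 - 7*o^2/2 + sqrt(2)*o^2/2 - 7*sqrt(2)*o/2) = sqrt(2)*o^2 + 23*o^2/4 + 5*o/2 + 41*sqrt(2)*o/4 + 15*sqrt(2)/2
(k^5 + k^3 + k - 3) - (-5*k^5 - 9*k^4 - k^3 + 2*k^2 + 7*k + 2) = 6*k^5 + 9*k^4 + 2*k^3 - 2*k^2 - 6*k - 5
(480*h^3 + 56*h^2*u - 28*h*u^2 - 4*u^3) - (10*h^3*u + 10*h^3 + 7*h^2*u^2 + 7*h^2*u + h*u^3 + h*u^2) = -10*h^3*u + 470*h^3 - 7*h^2*u^2 + 49*h^2*u - h*u^3 - 29*h*u^2 - 4*u^3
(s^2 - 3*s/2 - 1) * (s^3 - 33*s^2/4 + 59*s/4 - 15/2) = s^5 - 39*s^4/4 + 209*s^3/8 - 171*s^2/8 - 7*s/2 + 15/2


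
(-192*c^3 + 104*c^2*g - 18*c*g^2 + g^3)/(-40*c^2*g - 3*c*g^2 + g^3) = (24*c^2 - 10*c*g + g^2)/(g*(5*c + g))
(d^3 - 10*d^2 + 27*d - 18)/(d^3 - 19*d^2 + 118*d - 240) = (d^2 - 4*d + 3)/(d^2 - 13*d + 40)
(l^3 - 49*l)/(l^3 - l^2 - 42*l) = (l + 7)/(l + 6)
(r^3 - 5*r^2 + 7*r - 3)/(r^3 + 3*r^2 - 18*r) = (r^2 - 2*r + 1)/(r*(r + 6))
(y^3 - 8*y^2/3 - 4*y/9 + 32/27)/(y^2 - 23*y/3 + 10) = (27*y^3 - 72*y^2 - 12*y + 32)/(9*(3*y^2 - 23*y + 30))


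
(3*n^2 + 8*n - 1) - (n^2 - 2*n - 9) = 2*n^2 + 10*n + 8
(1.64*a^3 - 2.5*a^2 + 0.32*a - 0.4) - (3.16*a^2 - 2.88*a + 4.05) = 1.64*a^3 - 5.66*a^2 + 3.2*a - 4.45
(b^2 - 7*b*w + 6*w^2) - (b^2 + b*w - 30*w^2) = -8*b*w + 36*w^2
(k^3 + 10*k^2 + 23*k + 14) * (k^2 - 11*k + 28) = k^5 - k^4 - 59*k^3 + 41*k^2 + 490*k + 392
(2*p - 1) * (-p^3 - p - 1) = -2*p^4 + p^3 - 2*p^2 - p + 1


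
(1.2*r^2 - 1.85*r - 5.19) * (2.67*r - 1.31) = 3.204*r^3 - 6.5115*r^2 - 11.4338*r + 6.7989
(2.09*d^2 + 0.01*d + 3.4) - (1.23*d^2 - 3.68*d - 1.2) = 0.86*d^2 + 3.69*d + 4.6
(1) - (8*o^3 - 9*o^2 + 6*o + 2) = -8*o^3 + 9*o^2 - 6*o - 1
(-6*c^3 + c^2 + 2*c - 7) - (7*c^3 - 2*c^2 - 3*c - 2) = -13*c^3 + 3*c^2 + 5*c - 5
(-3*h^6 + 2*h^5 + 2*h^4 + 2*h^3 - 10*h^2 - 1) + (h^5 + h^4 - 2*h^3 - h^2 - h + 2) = -3*h^6 + 3*h^5 + 3*h^4 - 11*h^2 - h + 1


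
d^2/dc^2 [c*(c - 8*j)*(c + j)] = 6*c - 14*j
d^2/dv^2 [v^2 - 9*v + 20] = 2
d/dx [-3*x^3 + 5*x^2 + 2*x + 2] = -9*x^2 + 10*x + 2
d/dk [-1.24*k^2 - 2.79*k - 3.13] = -2.48*k - 2.79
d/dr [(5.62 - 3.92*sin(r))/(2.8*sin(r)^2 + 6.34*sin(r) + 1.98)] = (10.976*sin(r)^2 - 31.472*sin(r) - 43.3924)*cos(r)/(7.84*sin(r)^4 + 35.504*sin(r)^3 + 51.2836*sin(r)^2 + 25.1064*sin(r) + 3.9204)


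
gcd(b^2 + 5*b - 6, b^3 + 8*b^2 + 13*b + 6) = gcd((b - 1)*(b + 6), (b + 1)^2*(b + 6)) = b + 6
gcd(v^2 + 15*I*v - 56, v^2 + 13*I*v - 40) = v + 8*I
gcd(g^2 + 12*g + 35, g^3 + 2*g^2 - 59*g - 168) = g + 7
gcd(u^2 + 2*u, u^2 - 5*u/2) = u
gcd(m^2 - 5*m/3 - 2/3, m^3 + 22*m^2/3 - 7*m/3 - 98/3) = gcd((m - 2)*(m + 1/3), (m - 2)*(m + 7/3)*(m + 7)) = m - 2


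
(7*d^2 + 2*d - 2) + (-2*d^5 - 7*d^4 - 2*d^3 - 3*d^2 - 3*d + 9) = -2*d^5 - 7*d^4 - 2*d^3 + 4*d^2 - d + 7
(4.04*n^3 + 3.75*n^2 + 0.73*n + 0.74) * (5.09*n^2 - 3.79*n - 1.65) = 20.5636*n^5 + 3.7759*n^4 - 17.1628*n^3 - 5.1876*n^2 - 4.0091*n - 1.221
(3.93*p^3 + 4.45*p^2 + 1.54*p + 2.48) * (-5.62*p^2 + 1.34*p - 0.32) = -22.0866*p^5 - 19.7428*p^4 - 3.9494*p^3 - 13.298*p^2 + 2.8304*p - 0.7936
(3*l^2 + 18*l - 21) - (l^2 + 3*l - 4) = 2*l^2 + 15*l - 17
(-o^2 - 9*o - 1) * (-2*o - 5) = 2*o^3 + 23*o^2 + 47*o + 5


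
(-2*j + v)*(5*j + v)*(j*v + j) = -10*j^3*v - 10*j^3 + 3*j^2*v^2 + 3*j^2*v + j*v^3 + j*v^2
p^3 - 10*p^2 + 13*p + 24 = (p - 8)*(p - 3)*(p + 1)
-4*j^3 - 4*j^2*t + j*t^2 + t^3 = (-2*j + t)*(j + t)*(2*j + t)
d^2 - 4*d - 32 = (d - 8)*(d + 4)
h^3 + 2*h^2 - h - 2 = (h - 1)*(h + 1)*(h + 2)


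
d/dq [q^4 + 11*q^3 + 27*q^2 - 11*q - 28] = 4*q^3 + 33*q^2 + 54*q - 11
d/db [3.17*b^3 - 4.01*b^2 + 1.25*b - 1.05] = 9.51*b^2 - 8.02*b + 1.25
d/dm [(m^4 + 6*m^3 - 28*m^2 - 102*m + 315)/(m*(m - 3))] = 2*m + 9 + 105/m^2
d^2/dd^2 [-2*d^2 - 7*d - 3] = -4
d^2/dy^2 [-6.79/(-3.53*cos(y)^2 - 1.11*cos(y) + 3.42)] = (-338.438044*(1 - cos(y)^2)^2 - 79.815771*cos(y)^3 - 505.476797*cos(y)^2 + 133.855344*cos(y) + 519.11587)/(3.53*cos(y)^2 + 1.11*cos(y) - 3.42)^3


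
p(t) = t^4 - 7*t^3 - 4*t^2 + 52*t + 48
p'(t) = 4*t^3 - 21*t^2 - 8*t + 52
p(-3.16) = 164.33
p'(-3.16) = -258.64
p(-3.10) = 149.25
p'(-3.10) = -244.17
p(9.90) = 2984.63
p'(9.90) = 1795.79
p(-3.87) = 416.88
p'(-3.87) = -463.40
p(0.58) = 75.56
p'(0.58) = 41.08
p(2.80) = 70.04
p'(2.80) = -47.23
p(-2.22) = 13.72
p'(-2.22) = -77.50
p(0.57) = 75.15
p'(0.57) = 41.36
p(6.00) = 0.00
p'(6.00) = 112.00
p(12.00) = 8736.00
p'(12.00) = 3844.00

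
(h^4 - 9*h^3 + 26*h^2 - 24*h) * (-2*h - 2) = -2*h^5 + 16*h^4 - 34*h^3 - 4*h^2 + 48*h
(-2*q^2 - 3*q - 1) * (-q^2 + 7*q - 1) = 2*q^4 - 11*q^3 - 18*q^2 - 4*q + 1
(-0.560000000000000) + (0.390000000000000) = -0.170000000000000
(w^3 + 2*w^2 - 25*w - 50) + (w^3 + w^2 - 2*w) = 2*w^3 + 3*w^2 - 27*w - 50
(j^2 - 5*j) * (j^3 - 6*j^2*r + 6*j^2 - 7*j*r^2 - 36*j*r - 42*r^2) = j^5 - 6*j^4*r + j^4 - 7*j^3*r^2 - 6*j^3*r - 30*j^3 - 7*j^2*r^2 + 180*j^2*r + 210*j*r^2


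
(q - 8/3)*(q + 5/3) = q^2 - q - 40/9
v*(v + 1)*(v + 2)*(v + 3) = v^4 + 6*v^3 + 11*v^2 + 6*v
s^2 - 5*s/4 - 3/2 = (s - 2)*(s + 3/4)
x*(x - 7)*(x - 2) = x^3 - 9*x^2 + 14*x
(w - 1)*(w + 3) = w^2 + 2*w - 3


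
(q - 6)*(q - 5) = q^2 - 11*q + 30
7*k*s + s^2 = s*(7*k + s)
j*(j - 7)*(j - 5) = j^3 - 12*j^2 + 35*j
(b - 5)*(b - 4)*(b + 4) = b^3 - 5*b^2 - 16*b + 80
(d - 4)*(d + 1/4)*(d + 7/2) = d^3 - d^2/4 - 113*d/8 - 7/2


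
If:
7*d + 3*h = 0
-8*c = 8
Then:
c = -1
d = -3*h/7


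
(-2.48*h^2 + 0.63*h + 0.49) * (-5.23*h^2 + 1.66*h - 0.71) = 12.9704*h^4 - 7.4117*h^3 + 0.2439*h^2 + 0.3661*h - 0.3479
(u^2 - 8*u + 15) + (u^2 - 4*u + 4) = 2*u^2 - 12*u + 19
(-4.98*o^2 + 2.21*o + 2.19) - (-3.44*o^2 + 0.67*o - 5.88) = -1.54*o^2 + 1.54*o + 8.07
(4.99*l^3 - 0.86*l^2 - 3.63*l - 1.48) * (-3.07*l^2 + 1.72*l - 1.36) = -15.3193*l^5 + 11.223*l^4 + 2.8785*l^3 - 0.5304*l^2 + 2.3912*l + 2.0128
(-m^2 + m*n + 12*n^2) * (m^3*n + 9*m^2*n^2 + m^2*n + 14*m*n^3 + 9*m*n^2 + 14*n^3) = -m^5*n - 8*m^4*n^2 - m^4*n + 7*m^3*n^3 - 8*m^3*n^2 + 122*m^2*n^4 + 7*m^2*n^3 + 168*m*n^5 + 122*m*n^4 + 168*n^5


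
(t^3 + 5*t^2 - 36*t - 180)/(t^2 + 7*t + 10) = (t^2 - 36)/(t + 2)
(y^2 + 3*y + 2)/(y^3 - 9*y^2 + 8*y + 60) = (y + 1)/(y^2 - 11*y + 30)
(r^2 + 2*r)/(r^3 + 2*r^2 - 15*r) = (r + 2)/(r^2 + 2*r - 15)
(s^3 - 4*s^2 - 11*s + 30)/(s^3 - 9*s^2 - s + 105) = (s - 2)/(s - 7)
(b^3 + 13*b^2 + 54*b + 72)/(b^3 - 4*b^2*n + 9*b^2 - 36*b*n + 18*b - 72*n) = (b + 4)/(b - 4*n)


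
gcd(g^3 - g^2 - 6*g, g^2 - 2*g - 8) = g + 2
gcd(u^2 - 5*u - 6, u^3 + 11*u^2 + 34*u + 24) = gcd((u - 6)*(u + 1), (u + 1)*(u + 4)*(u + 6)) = u + 1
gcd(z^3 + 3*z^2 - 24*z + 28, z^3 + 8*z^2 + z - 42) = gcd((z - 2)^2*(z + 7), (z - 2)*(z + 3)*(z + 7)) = z^2 + 5*z - 14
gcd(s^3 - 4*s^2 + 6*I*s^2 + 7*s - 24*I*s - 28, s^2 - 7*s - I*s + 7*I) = s - I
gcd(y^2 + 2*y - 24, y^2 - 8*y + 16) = y - 4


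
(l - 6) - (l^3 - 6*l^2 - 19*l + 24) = -l^3 + 6*l^2 + 20*l - 30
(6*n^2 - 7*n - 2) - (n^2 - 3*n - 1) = 5*n^2 - 4*n - 1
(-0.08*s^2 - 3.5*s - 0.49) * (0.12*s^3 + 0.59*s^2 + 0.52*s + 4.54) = -0.0096*s^5 - 0.4672*s^4 - 2.1654*s^3 - 2.4723*s^2 - 16.1448*s - 2.2246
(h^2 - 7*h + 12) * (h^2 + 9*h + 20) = h^4 + 2*h^3 - 31*h^2 - 32*h + 240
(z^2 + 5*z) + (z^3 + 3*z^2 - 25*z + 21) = z^3 + 4*z^2 - 20*z + 21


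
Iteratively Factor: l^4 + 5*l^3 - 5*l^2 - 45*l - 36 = (l + 3)*(l^3 + 2*l^2 - 11*l - 12) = (l - 3)*(l + 3)*(l^2 + 5*l + 4) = (l - 3)*(l + 1)*(l + 3)*(l + 4)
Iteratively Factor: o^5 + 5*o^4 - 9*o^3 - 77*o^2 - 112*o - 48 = (o + 1)*(o^4 + 4*o^3 - 13*o^2 - 64*o - 48) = (o + 1)*(o + 4)*(o^3 - 13*o - 12) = (o + 1)^2*(o + 4)*(o^2 - o - 12) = (o + 1)^2*(o + 3)*(o + 4)*(o - 4)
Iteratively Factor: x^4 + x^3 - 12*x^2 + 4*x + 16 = (x - 2)*(x^3 + 3*x^2 - 6*x - 8) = (x - 2)*(x + 1)*(x^2 + 2*x - 8) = (x - 2)*(x + 1)*(x + 4)*(x - 2)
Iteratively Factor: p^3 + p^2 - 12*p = (p - 3)*(p^2 + 4*p) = p*(p - 3)*(p + 4)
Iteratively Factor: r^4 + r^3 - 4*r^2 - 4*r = (r + 1)*(r^3 - 4*r) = (r + 1)*(r + 2)*(r^2 - 2*r) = (r - 2)*(r + 1)*(r + 2)*(r)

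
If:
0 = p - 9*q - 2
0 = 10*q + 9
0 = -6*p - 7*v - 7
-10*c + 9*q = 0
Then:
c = -81/100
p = -61/10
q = -9/10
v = 148/35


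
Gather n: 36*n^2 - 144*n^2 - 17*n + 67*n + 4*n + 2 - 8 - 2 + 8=-108*n^2 + 54*n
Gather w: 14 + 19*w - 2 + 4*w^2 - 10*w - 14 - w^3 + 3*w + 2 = -w^3 + 4*w^2 + 12*w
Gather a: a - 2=a - 2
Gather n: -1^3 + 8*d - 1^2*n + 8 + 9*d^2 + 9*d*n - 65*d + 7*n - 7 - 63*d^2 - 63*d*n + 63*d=-54*d^2 + 6*d + n*(6 - 54*d)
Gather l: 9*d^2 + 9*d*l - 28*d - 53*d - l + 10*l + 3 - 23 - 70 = 9*d^2 - 81*d + l*(9*d + 9) - 90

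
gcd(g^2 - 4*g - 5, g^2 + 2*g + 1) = g + 1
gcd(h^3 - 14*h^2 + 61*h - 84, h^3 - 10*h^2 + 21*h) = h^2 - 10*h + 21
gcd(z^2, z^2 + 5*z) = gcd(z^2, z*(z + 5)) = z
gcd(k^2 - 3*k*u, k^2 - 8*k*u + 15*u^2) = -k + 3*u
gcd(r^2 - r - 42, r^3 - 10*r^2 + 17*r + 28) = r - 7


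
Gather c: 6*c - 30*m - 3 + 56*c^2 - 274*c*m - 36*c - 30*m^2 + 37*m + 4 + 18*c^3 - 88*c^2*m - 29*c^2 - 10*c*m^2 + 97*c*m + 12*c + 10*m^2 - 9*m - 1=18*c^3 + c^2*(27 - 88*m) + c*(-10*m^2 - 177*m - 18) - 20*m^2 - 2*m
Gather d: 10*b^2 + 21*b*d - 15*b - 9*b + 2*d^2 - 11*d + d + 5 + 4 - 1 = 10*b^2 - 24*b + 2*d^2 + d*(21*b - 10) + 8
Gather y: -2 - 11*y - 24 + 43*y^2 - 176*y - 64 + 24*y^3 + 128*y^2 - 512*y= 24*y^3 + 171*y^2 - 699*y - 90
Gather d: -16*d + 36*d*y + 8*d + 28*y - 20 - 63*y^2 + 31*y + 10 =d*(36*y - 8) - 63*y^2 + 59*y - 10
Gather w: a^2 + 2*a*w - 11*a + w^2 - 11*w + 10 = a^2 - 11*a + w^2 + w*(2*a - 11) + 10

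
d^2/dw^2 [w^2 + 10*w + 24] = 2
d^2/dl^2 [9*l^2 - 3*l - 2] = 18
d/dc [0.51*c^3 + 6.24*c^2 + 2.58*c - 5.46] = 1.53*c^2 + 12.48*c + 2.58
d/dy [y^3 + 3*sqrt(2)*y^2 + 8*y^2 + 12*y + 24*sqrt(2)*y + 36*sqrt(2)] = 3*y^2 + 6*sqrt(2)*y + 16*y + 12 + 24*sqrt(2)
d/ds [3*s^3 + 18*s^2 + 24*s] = 9*s^2 + 36*s + 24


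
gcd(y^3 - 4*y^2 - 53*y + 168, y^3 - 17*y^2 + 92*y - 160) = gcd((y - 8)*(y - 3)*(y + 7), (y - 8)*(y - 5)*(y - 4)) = y - 8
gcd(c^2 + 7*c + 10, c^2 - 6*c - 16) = c + 2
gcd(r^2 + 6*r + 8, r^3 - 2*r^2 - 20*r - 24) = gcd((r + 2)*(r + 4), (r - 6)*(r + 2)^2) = r + 2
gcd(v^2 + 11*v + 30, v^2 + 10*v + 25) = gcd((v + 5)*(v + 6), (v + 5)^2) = v + 5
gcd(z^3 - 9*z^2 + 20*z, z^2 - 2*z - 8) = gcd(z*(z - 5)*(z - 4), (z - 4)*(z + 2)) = z - 4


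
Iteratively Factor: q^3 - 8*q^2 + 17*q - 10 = (q - 1)*(q^2 - 7*q + 10) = (q - 5)*(q - 1)*(q - 2)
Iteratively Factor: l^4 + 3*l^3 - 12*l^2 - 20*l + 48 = (l - 2)*(l^3 + 5*l^2 - 2*l - 24) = (l - 2)*(l + 3)*(l^2 + 2*l - 8) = (l - 2)*(l + 3)*(l + 4)*(l - 2)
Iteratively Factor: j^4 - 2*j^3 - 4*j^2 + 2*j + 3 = (j - 1)*(j^3 - j^2 - 5*j - 3) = (j - 1)*(j + 1)*(j^2 - 2*j - 3) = (j - 1)*(j + 1)^2*(j - 3)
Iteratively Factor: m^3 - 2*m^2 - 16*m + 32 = (m + 4)*(m^2 - 6*m + 8) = (m - 2)*(m + 4)*(m - 4)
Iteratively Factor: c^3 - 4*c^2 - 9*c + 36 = (c + 3)*(c^2 - 7*c + 12) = (c - 4)*(c + 3)*(c - 3)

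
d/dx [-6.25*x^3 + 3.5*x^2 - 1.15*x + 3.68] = -18.75*x^2 + 7.0*x - 1.15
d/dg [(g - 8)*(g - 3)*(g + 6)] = 3*g^2 - 10*g - 42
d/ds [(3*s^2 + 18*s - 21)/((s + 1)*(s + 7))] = 6/(s^2 + 2*s + 1)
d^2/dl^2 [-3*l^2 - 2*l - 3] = -6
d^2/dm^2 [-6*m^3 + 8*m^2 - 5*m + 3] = 16 - 36*m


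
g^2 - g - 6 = (g - 3)*(g + 2)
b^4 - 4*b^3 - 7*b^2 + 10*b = b*(b - 5)*(b - 1)*(b + 2)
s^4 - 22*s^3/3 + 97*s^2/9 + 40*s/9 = s*(s - 5)*(s - 8/3)*(s + 1/3)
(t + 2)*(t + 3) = t^2 + 5*t + 6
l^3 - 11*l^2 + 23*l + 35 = (l - 7)*(l - 5)*(l + 1)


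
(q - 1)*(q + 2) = q^2 + q - 2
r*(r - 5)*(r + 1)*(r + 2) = r^4 - 2*r^3 - 13*r^2 - 10*r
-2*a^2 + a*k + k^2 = (-a + k)*(2*a + k)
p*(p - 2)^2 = p^3 - 4*p^2 + 4*p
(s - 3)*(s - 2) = s^2 - 5*s + 6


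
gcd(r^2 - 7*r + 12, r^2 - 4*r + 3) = r - 3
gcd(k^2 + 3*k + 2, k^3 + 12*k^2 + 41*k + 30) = k + 1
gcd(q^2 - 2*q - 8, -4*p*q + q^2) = 1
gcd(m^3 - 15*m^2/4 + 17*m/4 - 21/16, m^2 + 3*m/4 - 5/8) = m - 1/2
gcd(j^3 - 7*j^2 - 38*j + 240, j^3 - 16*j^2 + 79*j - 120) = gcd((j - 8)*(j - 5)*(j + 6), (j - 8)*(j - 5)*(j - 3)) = j^2 - 13*j + 40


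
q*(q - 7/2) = q^2 - 7*q/2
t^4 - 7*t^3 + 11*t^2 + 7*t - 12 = (t - 4)*(t - 3)*(t - 1)*(t + 1)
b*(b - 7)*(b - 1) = b^3 - 8*b^2 + 7*b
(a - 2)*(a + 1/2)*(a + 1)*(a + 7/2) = a^4 + 3*a^3 - 17*a^2/4 - 39*a/4 - 7/2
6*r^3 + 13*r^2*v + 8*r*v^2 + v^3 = (r + v)^2*(6*r + v)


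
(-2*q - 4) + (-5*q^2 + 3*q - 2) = -5*q^2 + q - 6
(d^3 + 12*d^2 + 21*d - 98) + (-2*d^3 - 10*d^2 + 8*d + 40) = -d^3 + 2*d^2 + 29*d - 58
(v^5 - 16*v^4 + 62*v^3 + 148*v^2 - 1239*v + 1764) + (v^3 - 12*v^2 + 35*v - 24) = v^5 - 16*v^4 + 63*v^3 + 136*v^2 - 1204*v + 1740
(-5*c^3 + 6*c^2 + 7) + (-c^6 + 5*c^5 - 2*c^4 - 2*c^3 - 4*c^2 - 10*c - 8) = -c^6 + 5*c^5 - 2*c^4 - 7*c^3 + 2*c^2 - 10*c - 1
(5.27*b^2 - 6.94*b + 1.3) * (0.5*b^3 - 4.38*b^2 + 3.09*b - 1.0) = 2.635*b^5 - 26.5526*b^4 + 47.3315*b^3 - 32.4086*b^2 + 10.957*b - 1.3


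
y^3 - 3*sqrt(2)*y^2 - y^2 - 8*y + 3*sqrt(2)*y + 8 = (y - 1)*(y - 4*sqrt(2))*(y + sqrt(2))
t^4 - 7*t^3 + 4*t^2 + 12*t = t*(t - 6)*(t - 2)*(t + 1)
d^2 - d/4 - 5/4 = (d - 5/4)*(d + 1)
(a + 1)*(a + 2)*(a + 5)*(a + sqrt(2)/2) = a^4 + sqrt(2)*a^3/2 + 8*a^3 + 4*sqrt(2)*a^2 + 17*a^2 + 10*a + 17*sqrt(2)*a/2 + 5*sqrt(2)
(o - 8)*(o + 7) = o^2 - o - 56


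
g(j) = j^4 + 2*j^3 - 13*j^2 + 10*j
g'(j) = 4*j^3 + 6*j^2 - 26*j + 10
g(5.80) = 1142.55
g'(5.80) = 841.49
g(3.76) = 160.00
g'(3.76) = 209.70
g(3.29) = 80.57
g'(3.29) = 131.85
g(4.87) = 533.87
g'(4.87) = 487.69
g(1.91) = -1.08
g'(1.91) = 10.10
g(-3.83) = -126.18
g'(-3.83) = -27.13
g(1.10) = -0.60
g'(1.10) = -6.02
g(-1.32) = -37.42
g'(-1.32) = 45.57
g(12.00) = 22440.00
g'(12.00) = 7474.00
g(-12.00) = 15288.00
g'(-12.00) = -5726.00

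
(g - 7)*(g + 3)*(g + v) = g^3 + g^2*v - 4*g^2 - 4*g*v - 21*g - 21*v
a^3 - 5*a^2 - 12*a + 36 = (a - 6)*(a - 2)*(a + 3)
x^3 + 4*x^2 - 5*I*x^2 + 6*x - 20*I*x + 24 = (x + 4)*(x - 6*I)*(x + I)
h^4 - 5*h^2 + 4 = (h - 2)*(h - 1)*(h + 1)*(h + 2)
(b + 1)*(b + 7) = b^2 + 8*b + 7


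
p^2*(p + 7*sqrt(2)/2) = p^3 + 7*sqrt(2)*p^2/2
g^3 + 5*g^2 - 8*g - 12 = (g - 2)*(g + 1)*(g + 6)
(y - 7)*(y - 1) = y^2 - 8*y + 7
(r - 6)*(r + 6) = r^2 - 36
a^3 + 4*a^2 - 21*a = a*(a - 3)*(a + 7)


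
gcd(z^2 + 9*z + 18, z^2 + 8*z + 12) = z + 6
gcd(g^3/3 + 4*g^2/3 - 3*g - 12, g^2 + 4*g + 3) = g + 3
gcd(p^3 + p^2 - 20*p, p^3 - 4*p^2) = p^2 - 4*p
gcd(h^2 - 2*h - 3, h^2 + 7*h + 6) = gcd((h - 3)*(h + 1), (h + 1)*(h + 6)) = h + 1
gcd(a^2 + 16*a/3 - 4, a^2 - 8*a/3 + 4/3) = a - 2/3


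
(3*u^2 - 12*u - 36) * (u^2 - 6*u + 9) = 3*u^4 - 30*u^3 + 63*u^2 + 108*u - 324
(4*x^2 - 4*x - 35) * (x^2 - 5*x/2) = 4*x^4 - 14*x^3 - 25*x^2 + 175*x/2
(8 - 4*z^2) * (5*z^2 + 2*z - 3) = -20*z^4 - 8*z^3 + 52*z^2 + 16*z - 24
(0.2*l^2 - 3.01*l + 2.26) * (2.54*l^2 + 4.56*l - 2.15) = 0.508*l^4 - 6.7334*l^3 - 8.4152*l^2 + 16.7771*l - 4.859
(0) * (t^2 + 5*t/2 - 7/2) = 0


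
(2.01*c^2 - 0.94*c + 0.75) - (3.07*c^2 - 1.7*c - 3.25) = -1.06*c^2 + 0.76*c + 4.0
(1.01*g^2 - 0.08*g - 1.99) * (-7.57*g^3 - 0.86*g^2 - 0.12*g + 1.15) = -7.6457*g^5 - 0.263*g^4 + 15.0119*g^3 + 2.8825*g^2 + 0.1468*g - 2.2885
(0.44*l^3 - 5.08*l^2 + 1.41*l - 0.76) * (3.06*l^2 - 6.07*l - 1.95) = 1.3464*l^5 - 18.2156*l^4 + 34.2922*l^3 - 0.978299999999999*l^2 + 1.8637*l + 1.482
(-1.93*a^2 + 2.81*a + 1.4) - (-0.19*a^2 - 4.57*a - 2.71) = -1.74*a^2 + 7.38*a + 4.11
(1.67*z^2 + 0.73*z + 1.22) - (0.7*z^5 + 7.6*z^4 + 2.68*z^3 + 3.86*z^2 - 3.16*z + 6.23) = -0.7*z^5 - 7.6*z^4 - 2.68*z^3 - 2.19*z^2 + 3.89*z - 5.01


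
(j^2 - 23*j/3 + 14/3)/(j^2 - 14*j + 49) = (j - 2/3)/(j - 7)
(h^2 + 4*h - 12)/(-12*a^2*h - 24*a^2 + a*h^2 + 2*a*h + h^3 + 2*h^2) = (h^2 + 4*h - 12)/(-12*a^2*h - 24*a^2 + a*h^2 + 2*a*h + h^3 + 2*h^2)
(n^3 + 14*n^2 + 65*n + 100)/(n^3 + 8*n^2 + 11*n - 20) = (n + 5)/(n - 1)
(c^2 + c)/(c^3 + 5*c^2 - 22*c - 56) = c*(c + 1)/(c^3 + 5*c^2 - 22*c - 56)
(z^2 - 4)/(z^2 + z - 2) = (z - 2)/(z - 1)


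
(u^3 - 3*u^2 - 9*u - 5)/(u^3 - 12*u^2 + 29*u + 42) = (u^2 - 4*u - 5)/(u^2 - 13*u + 42)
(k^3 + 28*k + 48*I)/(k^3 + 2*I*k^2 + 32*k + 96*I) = (k + 2*I)/(k + 4*I)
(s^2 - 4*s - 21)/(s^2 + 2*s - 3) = (s - 7)/(s - 1)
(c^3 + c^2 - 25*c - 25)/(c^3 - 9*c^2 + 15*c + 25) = (c + 5)/(c - 5)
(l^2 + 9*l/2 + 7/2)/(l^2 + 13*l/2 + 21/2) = (l + 1)/(l + 3)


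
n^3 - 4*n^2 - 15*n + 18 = (n - 6)*(n - 1)*(n + 3)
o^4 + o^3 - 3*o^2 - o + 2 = (o - 1)^2*(o + 1)*(o + 2)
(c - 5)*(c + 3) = c^2 - 2*c - 15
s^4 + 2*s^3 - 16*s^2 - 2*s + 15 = (s - 3)*(s - 1)*(s + 1)*(s + 5)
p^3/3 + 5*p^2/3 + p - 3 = (p/3 + 1)*(p - 1)*(p + 3)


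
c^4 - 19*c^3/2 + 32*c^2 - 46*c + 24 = (c - 4)*(c - 2)^2*(c - 3/2)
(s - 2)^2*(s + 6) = s^3 + 2*s^2 - 20*s + 24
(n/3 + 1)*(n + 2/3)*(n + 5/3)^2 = n^4/3 + 7*n^3/3 + 17*n^2/3 + 455*n/81 + 50/27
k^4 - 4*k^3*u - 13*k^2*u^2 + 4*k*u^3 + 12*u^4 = (k - 6*u)*(k - u)*(k + u)*(k + 2*u)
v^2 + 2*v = v*(v + 2)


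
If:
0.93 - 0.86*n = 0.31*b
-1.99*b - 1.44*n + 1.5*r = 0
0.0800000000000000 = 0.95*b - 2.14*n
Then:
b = 1.39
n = 0.58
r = 2.40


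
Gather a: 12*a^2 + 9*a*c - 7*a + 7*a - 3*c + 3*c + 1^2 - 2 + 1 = 12*a^2 + 9*a*c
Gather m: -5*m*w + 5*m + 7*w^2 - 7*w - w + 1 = m*(5 - 5*w) + 7*w^2 - 8*w + 1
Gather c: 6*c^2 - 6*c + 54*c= 6*c^2 + 48*c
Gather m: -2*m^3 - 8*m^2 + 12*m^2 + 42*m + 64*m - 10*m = -2*m^3 + 4*m^2 + 96*m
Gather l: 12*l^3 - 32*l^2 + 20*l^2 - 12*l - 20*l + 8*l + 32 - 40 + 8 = 12*l^3 - 12*l^2 - 24*l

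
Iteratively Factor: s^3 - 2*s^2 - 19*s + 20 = (s + 4)*(s^2 - 6*s + 5) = (s - 1)*(s + 4)*(s - 5)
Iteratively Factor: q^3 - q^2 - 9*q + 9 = (q + 3)*(q^2 - 4*q + 3) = (q - 1)*(q + 3)*(q - 3)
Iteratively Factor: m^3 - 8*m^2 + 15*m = (m - 5)*(m^2 - 3*m) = m*(m - 5)*(m - 3)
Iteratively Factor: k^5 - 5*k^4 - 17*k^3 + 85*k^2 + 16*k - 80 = (k - 5)*(k^4 - 17*k^2 + 16) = (k - 5)*(k + 4)*(k^3 - 4*k^2 - k + 4) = (k - 5)*(k + 1)*(k + 4)*(k^2 - 5*k + 4) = (k - 5)*(k - 4)*(k + 1)*(k + 4)*(k - 1)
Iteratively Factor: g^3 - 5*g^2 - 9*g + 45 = (g - 3)*(g^2 - 2*g - 15) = (g - 3)*(g + 3)*(g - 5)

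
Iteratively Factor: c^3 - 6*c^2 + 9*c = (c - 3)*(c^2 - 3*c) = (c - 3)^2*(c)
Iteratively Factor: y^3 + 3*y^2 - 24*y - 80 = (y + 4)*(y^2 - y - 20) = (y - 5)*(y + 4)*(y + 4)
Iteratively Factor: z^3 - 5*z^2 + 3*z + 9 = (z - 3)*(z^2 - 2*z - 3) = (z - 3)^2*(z + 1)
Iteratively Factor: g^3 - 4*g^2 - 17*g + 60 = (g + 4)*(g^2 - 8*g + 15) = (g - 3)*(g + 4)*(g - 5)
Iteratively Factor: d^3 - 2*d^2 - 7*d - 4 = (d + 1)*(d^2 - 3*d - 4) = (d + 1)^2*(d - 4)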